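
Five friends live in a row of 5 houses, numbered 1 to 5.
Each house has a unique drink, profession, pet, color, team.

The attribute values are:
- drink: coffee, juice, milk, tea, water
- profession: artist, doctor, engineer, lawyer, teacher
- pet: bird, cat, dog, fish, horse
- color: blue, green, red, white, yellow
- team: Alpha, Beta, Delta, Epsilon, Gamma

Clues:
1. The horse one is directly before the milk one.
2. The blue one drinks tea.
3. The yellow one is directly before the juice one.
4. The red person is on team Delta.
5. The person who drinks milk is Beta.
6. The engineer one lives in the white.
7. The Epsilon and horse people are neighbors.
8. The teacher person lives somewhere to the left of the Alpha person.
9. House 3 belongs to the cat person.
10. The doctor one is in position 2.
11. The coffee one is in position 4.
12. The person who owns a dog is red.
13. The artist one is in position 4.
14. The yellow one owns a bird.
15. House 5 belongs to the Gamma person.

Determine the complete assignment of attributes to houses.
Solution:

House | Drink | Profession | Pet | Color | Team
-----------------------------------------------
  1   | water | teacher | bird | yellow | Epsilon
  2   | juice | doctor | horse | green | Alpha
  3   | milk | engineer | cat | white | Beta
  4   | coffee | artist | dog | red | Delta
  5   | tea | lawyer | fish | blue | Gamma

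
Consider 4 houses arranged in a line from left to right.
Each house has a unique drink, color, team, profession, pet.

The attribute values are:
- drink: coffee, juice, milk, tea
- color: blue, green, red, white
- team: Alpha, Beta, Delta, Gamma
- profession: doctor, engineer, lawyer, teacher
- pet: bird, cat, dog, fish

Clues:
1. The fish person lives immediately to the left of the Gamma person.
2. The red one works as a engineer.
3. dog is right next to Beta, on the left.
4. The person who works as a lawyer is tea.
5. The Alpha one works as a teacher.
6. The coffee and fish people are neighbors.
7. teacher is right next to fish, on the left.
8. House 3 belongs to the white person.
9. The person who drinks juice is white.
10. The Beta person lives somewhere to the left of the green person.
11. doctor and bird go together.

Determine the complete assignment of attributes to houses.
Solution:

House | Drink | Color | Team | Profession | Pet
-----------------------------------------------
  1   | coffee | blue | Alpha | teacher | dog
  2   | milk | red | Beta | engineer | fish
  3   | juice | white | Gamma | doctor | bird
  4   | tea | green | Delta | lawyer | cat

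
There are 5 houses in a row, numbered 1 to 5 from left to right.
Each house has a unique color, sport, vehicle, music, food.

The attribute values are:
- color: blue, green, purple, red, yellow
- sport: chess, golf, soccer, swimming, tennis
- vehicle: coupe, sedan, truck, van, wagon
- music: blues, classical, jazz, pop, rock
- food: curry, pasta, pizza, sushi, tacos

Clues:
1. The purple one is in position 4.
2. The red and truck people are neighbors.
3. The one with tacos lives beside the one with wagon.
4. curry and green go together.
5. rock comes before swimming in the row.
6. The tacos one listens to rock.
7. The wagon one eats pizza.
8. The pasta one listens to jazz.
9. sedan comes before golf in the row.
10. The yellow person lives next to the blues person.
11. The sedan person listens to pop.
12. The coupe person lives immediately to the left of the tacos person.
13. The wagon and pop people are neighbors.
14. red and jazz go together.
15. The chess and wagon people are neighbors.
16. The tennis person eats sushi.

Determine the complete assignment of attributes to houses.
Solution:

House | Color | Sport | Vehicle | Music | Food
----------------------------------------------
  1   | red | soccer | coupe | jazz | pasta
  2   | yellow | chess | truck | rock | tacos
  3   | blue | swimming | wagon | blues | pizza
  4   | purple | tennis | sedan | pop | sushi
  5   | green | golf | van | classical | curry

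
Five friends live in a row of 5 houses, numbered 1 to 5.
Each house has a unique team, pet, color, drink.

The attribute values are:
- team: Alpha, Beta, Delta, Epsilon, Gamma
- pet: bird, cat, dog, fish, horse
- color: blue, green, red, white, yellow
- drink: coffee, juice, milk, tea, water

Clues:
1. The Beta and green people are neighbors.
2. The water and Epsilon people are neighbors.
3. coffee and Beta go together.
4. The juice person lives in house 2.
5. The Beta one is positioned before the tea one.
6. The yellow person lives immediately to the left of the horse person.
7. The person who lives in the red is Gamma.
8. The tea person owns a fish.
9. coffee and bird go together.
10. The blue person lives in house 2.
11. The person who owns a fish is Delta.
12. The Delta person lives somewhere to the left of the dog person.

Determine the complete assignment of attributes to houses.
Solution:

House | Team | Pet | Color | Drink
----------------------------------
  1   | Alpha | cat | yellow | water
  2   | Epsilon | horse | blue | juice
  3   | Beta | bird | white | coffee
  4   | Delta | fish | green | tea
  5   | Gamma | dog | red | milk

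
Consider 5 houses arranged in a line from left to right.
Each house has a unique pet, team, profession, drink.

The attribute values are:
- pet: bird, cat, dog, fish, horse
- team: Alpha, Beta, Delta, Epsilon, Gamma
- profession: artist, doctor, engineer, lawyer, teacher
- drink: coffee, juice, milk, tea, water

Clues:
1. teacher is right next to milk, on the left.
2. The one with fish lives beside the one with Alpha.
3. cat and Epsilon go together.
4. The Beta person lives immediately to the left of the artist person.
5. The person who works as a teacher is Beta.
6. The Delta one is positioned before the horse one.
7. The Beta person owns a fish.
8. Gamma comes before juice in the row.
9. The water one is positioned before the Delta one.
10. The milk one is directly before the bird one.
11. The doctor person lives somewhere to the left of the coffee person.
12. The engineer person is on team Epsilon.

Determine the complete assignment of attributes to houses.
Solution:

House | Pet | Team | Profession | Drink
---------------------------------------
  1   | fish | Beta | teacher | water
  2   | dog | Alpha | artist | milk
  3   | bird | Delta | doctor | tea
  4   | horse | Gamma | lawyer | coffee
  5   | cat | Epsilon | engineer | juice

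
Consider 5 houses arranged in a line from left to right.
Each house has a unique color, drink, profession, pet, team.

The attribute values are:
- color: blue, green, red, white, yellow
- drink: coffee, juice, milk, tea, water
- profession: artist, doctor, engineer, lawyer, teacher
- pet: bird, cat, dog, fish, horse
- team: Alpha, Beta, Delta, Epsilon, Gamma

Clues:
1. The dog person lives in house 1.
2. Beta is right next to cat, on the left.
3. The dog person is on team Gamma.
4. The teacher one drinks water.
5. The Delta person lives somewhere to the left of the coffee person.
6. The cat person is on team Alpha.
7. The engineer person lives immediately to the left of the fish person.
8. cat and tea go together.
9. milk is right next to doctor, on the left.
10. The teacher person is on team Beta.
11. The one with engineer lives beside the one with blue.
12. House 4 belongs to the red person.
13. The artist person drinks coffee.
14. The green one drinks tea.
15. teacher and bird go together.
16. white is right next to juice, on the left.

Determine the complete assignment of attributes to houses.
Solution:

House | Color | Drink | Profession | Pet | Team
-----------------------------------------------
  1   | white | milk | engineer | dog | Gamma
  2   | blue | juice | doctor | fish | Delta
  3   | yellow | coffee | artist | horse | Epsilon
  4   | red | water | teacher | bird | Beta
  5   | green | tea | lawyer | cat | Alpha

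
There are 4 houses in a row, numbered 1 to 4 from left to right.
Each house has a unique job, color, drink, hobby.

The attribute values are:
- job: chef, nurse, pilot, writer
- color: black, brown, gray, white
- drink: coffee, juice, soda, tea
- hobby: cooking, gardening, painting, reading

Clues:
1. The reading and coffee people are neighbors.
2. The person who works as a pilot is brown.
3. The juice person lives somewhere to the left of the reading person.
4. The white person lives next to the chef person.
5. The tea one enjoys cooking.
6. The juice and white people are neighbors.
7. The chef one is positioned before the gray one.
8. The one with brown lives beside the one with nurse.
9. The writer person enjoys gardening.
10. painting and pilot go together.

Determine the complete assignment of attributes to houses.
Solution:

House | Job | Color | Drink | Hobby
-----------------------------------
  1   | pilot | brown | juice | painting
  2   | nurse | white | tea | cooking
  3   | chef | black | soda | reading
  4   | writer | gray | coffee | gardening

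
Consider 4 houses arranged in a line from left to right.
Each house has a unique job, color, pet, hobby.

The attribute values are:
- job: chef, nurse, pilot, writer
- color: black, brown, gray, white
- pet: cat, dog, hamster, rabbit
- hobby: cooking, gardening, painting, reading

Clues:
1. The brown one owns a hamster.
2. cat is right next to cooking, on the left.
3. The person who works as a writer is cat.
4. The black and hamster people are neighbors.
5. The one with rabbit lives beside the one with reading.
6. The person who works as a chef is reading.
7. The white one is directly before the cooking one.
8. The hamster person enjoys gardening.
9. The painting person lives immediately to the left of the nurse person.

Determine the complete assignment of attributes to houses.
Solution:

House | Job | Color | Pet | Hobby
---------------------------------
  1   | writer | white | cat | painting
  2   | nurse | gray | rabbit | cooking
  3   | chef | black | dog | reading
  4   | pilot | brown | hamster | gardening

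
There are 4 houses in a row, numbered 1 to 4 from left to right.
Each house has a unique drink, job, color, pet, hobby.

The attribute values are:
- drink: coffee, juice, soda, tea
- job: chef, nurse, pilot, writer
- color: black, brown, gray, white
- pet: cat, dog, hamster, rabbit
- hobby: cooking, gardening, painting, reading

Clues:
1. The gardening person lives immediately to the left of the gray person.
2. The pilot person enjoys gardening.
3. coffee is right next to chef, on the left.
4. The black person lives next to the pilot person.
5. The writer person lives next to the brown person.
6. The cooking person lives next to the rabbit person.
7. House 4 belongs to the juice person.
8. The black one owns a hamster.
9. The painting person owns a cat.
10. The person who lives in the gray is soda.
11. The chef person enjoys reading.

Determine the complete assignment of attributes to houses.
Solution:

House | Drink | Job | Color | Pet | Hobby
-----------------------------------------
  1   | tea | writer | black | hamster | cooking
  2   | coffee | pilot | brown | rabbit | gardening
  3   | soda | chef | gray | dog | reading
  4   | juice | nurse | white | cat | painting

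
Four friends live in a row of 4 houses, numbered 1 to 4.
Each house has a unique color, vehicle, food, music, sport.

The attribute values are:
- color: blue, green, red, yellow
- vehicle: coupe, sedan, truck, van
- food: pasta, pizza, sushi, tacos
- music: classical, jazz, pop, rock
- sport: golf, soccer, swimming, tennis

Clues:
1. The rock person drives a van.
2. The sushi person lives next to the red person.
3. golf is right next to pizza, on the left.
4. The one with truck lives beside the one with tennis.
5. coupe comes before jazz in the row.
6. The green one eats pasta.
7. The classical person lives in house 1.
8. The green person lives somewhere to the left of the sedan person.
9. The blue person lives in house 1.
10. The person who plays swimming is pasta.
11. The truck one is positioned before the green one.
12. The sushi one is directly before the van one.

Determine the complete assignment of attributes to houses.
Solution:

House | Color | Vehicle | Food | Music | Sport
----------------------------------------------
  1   | blue | truck | sushi | classical | golf
  2   | red | van | pizza | rock | tennis
  3   | green | coupe | pasta | pop | swimming
  4   | yellow | sedan | tacos | jazz | soccer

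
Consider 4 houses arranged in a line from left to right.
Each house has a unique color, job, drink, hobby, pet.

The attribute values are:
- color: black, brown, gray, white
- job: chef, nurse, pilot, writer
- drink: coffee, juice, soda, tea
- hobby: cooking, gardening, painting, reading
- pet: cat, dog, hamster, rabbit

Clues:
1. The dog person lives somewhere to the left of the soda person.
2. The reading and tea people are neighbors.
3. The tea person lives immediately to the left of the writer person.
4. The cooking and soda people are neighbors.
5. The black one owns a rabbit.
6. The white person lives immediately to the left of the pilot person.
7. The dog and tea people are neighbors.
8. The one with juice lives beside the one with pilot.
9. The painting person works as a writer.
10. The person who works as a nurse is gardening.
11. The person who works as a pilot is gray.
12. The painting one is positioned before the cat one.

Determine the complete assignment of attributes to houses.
Solution:

House | Color | Job | Drink | Hobby | Pet
-----------------------------------------
  1   | white | chef | juice | reading | dog
  2   | gray | pilot | tea | cooking | hamster
  3   | black | writer | soda | painting | rabbit
  4   | brown | nurse | coffee | gardening | cat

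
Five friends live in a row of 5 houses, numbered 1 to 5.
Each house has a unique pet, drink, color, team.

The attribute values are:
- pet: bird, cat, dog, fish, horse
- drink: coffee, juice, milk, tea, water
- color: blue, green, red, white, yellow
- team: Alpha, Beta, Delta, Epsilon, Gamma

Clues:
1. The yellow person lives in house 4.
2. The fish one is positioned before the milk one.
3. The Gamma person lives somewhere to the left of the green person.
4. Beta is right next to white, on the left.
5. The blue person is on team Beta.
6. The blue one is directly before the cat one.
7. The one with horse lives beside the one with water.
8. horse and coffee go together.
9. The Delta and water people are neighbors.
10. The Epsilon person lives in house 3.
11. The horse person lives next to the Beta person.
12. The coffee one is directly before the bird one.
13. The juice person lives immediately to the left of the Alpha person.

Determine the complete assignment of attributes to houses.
Solution:

House | Pet | Drink | Color | Team
----------------------------------
  1   | horse | coffee | red | Delta
  2   | bird | water | blue | Beta
  3   | cat | tea | white | Epsilon
  4   | fish | juice | yellow | Gamma
  5   | dog | milk | green | Alpha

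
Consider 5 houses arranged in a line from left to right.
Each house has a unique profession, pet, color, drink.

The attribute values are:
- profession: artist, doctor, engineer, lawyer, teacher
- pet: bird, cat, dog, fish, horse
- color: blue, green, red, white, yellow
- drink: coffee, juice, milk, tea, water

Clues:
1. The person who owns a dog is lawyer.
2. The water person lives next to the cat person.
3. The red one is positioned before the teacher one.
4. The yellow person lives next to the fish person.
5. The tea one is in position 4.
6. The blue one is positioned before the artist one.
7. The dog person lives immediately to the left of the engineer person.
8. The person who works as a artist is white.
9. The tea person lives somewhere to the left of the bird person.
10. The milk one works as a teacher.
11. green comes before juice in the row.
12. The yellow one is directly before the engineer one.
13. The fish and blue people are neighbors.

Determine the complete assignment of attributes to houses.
Solution:

House | Profession | Pet | Color | Drink
----------------------------------------
  1   | lawyer | dog | yellow | coffee
  2   | engineer | fish | red | water
  3   | teacher | cat | blue | milk
  4   | doctor | horse | green | tea
  5   | artist | bird | white | juice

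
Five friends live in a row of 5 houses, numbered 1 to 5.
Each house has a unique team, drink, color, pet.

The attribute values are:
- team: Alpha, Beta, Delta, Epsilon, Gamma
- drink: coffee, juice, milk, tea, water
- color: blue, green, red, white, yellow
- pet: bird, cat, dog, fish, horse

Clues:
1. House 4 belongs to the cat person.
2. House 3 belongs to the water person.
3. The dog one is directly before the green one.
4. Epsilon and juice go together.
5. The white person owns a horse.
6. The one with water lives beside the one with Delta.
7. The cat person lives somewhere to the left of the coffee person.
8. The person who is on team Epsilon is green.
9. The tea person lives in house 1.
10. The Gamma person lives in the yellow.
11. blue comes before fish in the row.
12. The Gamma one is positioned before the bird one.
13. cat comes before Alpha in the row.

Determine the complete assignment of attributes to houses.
Solution:

House | Team | Drink | Color | Pet
----------------------------------
  1   | Gamma | tea | yellow | dog
  2   | Epsilon | juice | green | bird
  3   | Beta | water | white | horse
  4   | Delta | milk | blue | cat
  5   | Alpha | coffee | red | fish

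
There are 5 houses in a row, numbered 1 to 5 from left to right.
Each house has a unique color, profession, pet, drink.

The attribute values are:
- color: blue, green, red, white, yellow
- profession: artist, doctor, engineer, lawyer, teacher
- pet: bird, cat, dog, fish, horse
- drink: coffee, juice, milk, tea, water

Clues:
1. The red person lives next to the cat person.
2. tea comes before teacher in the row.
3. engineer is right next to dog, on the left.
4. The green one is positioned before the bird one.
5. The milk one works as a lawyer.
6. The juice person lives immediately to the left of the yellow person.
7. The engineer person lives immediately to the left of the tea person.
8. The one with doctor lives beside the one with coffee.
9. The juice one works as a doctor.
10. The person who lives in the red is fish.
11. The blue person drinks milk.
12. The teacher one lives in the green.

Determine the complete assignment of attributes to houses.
Solution:

House | Color | Profession | Pet | Drink
----------------------------------------
  1   | red | doctor | fish | juice
  2   | yellow | engineer | cat | coffee
  3   | white | artist | dog | tea
  4   | green | teacher | horse | water
  5   | blue | lawyer | bird | milk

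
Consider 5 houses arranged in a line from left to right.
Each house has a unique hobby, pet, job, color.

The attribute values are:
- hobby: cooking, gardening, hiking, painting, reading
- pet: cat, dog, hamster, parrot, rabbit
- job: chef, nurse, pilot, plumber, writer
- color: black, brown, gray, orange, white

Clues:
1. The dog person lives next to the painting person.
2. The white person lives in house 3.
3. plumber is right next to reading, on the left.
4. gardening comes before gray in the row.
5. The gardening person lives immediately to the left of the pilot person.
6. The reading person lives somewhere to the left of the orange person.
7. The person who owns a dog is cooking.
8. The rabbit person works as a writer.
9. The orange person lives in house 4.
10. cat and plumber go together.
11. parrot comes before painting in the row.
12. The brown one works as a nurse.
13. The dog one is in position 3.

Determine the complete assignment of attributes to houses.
Solution:

House | Hobby | Pet | Job | Color
---------------------------------
  1   | gardening | cat | plumber | black
  2   | reading | parrot | pilot | gray
  3   | cooking | dog | chef | white
  4   | painting | rabbit | writer | orange
  5   | hiking | hamster | nurse | brown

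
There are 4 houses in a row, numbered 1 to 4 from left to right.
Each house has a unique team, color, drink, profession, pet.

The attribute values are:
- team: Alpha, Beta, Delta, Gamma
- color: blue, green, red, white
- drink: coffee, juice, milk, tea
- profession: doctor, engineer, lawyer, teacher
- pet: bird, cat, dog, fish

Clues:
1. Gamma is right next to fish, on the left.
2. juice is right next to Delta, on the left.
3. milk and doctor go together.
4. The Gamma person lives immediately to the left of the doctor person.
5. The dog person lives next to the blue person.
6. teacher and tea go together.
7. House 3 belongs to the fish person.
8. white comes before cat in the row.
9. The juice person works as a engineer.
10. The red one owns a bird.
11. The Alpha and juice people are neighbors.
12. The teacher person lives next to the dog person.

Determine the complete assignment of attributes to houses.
Solution:

House | Team | Color | Drink | Profession | Pet
-----------------------------------------------
  1   | Alpha | red | tea | teacher | bird
  2   | Gamma | white | juice | engineer | dog
  3   | Delta | blue | milk | doctor | fish
  4   | Beta | green | coffee | lawyer | cat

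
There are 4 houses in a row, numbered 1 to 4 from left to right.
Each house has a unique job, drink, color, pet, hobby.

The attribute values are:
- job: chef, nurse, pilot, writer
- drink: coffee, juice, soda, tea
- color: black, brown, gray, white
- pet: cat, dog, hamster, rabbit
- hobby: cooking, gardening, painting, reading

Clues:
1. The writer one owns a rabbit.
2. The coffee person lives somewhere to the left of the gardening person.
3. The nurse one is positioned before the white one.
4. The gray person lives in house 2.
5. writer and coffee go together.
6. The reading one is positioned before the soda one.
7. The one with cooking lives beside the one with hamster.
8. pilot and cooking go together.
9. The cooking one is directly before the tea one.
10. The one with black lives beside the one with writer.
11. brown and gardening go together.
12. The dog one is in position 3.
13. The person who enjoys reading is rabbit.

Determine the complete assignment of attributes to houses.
Solution:

House | Job | Drink | Color | Pet | Hobby
-----------------------------------------
  1   | nurse | juice | black | cat | painting
  2   | writer | coffee | gray | rabbit | reading
  3   | pilot | soda | white | dog | cooking
  4   | chef | tea | brown | hamster | gardening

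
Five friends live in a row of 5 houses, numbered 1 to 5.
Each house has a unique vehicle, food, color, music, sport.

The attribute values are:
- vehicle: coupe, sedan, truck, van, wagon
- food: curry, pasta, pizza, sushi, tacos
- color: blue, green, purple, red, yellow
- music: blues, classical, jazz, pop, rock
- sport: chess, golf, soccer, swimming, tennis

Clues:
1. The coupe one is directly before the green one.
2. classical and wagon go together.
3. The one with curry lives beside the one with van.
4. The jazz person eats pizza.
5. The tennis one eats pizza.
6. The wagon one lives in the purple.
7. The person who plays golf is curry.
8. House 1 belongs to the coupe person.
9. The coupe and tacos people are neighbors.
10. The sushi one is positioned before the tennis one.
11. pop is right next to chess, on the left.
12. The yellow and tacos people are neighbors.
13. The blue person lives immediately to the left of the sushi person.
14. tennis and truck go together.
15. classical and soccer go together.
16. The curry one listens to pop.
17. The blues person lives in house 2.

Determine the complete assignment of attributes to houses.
Solution:

House | Vehicle | Food | Color | Music | Sport
----------------------------------------------
  1   | coupe | curry | yellow | pop | golf
  2   | van | tacos | green | blues | chess
  3   | sedan | pasta | blue | rock | swimming
  4   | wagon | sushi | purple | classical | soccer
  5   | truck | pizza | red | jazz | tennis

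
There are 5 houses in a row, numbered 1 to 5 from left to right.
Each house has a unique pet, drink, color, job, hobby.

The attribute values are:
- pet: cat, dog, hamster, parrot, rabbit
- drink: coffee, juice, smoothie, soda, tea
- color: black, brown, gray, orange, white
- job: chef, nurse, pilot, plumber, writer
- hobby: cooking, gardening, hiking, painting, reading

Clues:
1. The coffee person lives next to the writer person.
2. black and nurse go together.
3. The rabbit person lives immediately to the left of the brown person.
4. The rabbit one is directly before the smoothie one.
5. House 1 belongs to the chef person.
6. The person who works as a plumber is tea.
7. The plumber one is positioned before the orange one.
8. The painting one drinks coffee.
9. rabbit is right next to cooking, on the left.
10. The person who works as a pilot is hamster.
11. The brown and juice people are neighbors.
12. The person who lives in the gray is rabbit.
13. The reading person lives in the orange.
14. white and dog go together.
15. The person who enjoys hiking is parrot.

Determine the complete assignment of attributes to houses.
Solution:

House | Pet | Drink | Color | Job | Hobby
-----------------------------------------
  1   | rabbit | coffee | gray | chef | painting
  2   | cat | smoothie | brown | writer | cooking
  3   | parrot | juice | black | nurse | hiking
  4   | dog | tea | white | plumber | gardening
  5   | hamster | soda | orange | pilot | reading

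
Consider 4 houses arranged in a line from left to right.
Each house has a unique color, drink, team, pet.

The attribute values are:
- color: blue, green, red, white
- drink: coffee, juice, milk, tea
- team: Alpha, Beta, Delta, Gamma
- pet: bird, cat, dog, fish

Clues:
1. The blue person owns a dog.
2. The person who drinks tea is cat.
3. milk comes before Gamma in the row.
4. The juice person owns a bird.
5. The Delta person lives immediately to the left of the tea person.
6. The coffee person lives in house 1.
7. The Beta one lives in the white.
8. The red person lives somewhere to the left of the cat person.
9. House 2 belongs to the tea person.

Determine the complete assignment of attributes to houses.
Solution:

House | Color | Drink | Team | Pet
----------------------------------
  1   | red | coffee | Delta | fish
  2   | white | tea | Beta | cat
  3   | blue | milk | Alpha | dog
  4   | green | juice | Gamma | bird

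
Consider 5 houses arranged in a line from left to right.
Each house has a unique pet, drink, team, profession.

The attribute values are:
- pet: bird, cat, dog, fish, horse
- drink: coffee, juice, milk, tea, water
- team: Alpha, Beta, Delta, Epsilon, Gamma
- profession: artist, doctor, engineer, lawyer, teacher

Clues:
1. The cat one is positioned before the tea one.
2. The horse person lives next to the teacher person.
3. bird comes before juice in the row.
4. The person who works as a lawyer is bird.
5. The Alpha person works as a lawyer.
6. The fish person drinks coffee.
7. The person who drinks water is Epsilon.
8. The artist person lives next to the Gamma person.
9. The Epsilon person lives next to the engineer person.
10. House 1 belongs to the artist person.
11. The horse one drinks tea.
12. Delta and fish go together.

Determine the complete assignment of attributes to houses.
Solution:

House | Pet | Drink | Team | Profession
---------------------------------------
  1   | cat | water | Epsilon | artist
  2   | horse | tea | Gamma | engineer
  3   | fish | coffee | Delta | teacher
  4   | bird | milk | Alpha | lawyer
  5   | dog | juice | Beta | doctor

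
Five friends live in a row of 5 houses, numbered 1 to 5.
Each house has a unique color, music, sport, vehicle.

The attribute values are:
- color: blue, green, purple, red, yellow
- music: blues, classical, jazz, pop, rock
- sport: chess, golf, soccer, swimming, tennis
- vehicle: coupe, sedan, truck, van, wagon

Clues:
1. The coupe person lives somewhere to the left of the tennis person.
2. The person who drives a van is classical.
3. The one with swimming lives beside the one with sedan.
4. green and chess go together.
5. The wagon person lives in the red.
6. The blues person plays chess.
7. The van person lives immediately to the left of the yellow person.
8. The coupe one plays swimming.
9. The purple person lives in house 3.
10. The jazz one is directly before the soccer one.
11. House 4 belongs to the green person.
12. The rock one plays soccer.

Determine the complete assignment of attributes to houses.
Solution:

House | Color | Music | Sport | Vehicle
---------------------------------------
  1   | blue | classical | golf | van
  2   | yellow | jazz | swimming | coupe
  3   | purple | rock | soccer | sedan
  4   | green | blues | chess | truck
  5   | red | pop | tennis | wagon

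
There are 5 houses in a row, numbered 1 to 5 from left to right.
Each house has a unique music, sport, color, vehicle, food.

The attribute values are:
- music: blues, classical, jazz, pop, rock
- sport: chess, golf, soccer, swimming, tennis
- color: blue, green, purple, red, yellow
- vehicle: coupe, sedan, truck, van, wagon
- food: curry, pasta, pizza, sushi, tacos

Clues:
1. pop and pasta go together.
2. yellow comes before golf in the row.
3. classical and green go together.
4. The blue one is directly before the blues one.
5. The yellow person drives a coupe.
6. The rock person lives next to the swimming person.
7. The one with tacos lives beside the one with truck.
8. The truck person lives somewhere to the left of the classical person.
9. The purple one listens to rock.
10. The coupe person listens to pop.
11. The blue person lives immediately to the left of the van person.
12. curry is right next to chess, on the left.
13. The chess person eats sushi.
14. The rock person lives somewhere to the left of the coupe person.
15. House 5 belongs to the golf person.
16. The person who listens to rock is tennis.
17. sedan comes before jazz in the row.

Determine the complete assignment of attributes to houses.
Solution:

House | Music | Sport | Color | Vehicle | Food
----------------------------------------------
  1   | rock | tennis | purple | sedan | tacos
  2   | jazz | swimming | blue | truck | curry
  3   | blues | chess | red | van | sushi
  4   | pop | soccer | yellow | coupe | pasta
  5   | classical | golf | green | wagon | pizza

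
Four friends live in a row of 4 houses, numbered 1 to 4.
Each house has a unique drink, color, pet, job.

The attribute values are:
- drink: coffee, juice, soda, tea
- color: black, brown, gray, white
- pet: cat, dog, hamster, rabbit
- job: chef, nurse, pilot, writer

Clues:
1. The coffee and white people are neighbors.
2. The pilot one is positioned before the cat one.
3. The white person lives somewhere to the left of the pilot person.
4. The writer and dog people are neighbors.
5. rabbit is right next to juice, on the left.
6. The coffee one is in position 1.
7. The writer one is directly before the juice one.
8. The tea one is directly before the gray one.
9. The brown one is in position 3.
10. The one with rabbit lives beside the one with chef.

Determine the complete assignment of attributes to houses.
Solution:

House | Drink | Color | Pet | Job
---------------------------------
  1   | coffee | black | rabbit | writer
  2   | juice | white | dog | chef
  3   | tea | brown | hamster | pilot
  4   | soda | gray | cat | nurse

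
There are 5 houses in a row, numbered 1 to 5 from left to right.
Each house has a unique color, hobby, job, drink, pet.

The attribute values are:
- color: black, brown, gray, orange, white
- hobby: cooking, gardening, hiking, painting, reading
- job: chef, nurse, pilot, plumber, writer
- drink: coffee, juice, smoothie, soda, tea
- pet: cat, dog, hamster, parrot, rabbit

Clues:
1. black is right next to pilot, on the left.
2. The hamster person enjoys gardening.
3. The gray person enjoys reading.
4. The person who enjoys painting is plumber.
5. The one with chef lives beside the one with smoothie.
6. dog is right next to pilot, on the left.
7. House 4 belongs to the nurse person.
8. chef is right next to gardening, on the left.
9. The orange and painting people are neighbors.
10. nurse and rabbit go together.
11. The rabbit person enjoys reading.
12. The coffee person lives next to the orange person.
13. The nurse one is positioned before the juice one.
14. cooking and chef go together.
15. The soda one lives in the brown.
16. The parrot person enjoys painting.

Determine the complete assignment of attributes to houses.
Solution:

House | Color | Hobby | Job | Drink | Pet
-----------------------------------------
  1   | black | cooking | chef | coffee | dog
  2   | orange | gardening | pilot | smoothie | hamster
  3   | brown | painting | plumber | soda | parrot
  4   | gray | reading | nurse | tea | rabbit
  5   | white | hiking | writer | juice | cat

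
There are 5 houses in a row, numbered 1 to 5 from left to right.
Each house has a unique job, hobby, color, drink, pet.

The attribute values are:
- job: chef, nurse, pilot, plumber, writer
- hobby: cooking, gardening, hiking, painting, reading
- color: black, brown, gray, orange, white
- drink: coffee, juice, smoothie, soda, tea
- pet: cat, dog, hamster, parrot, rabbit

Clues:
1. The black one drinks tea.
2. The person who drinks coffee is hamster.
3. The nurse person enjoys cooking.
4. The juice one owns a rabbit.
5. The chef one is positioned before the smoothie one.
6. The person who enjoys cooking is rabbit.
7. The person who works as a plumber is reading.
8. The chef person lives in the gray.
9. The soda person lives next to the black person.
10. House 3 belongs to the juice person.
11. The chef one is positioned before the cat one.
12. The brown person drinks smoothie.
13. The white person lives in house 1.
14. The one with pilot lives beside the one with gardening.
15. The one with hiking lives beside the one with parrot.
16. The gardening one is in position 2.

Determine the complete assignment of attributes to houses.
Solution:

House | Job | Hobby | Color | Drink | Pet
-----------------------------------------
  1   | pilot | hiking | white | soda | dog
  2   | writer | gardening | black | tea | parrot
  3   | nurse | cooking | orange | juice | rabbit
  4   | chef | painting | gray | coffee | hamster
  5   | plumber | reading | brown | smoothie | cat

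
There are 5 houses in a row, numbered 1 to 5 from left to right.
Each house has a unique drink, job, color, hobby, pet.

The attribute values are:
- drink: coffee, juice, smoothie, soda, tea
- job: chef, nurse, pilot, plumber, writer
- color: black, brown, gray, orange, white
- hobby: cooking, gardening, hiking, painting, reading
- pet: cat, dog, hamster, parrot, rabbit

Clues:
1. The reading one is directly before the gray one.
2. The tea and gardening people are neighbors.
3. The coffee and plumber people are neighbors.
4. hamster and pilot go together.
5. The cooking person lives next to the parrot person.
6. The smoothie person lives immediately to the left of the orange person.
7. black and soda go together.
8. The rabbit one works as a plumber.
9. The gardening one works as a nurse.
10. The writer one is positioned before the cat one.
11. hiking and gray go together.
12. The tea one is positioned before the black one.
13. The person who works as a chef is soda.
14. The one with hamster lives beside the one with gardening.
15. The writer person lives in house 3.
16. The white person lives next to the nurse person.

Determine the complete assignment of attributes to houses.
Solution:

House | Drink | Job | Color | Hobby | Pet
-----------------------------------------
  1   | tea | pilot | white | cooking | hamster
  2   | smoothie | nurse | brown | gardening | parrot
  3   | coffee | writer | orange | reading | dog
  4   | juice | plumber | gray | hiking | rabbit
  5   | soda | chef | black | painting | cat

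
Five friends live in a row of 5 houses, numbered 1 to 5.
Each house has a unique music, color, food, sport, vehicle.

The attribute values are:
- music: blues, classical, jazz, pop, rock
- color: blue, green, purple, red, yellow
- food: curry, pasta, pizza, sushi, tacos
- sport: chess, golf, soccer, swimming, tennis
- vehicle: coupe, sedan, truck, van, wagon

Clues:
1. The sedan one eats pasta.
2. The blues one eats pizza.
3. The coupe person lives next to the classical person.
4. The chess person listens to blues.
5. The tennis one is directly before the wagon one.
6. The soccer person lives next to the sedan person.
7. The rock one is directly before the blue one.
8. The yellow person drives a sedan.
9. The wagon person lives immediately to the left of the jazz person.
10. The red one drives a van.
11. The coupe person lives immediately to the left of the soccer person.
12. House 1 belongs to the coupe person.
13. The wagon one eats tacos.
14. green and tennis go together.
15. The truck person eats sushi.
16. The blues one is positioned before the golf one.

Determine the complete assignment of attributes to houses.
Solution:

House | Music | Color | Food | Sport | Vehicle
----------------------------------------------
  1   | rock | green | curry | tennis | coupe
  2   | classical | blue | tacos | soccer | wagon
  3   | jazz | yellow | pasta | swimming | sedan
  4   | blues | red | pizza | chess | van
  5   | pop | purple | sushi | golf | truck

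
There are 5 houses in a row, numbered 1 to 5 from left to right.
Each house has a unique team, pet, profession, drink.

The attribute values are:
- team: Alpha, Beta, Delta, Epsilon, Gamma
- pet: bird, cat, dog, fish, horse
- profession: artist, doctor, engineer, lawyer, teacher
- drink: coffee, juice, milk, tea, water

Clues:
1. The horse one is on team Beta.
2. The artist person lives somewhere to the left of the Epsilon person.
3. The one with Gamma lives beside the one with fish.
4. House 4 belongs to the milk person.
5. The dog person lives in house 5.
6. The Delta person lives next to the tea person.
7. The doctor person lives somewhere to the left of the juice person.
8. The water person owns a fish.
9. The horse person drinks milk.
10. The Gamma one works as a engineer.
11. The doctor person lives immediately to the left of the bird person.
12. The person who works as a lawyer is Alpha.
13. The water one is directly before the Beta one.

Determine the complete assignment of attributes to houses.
Solution:

House | Team | Pet | Profession | Drink
---------------------------------------
  1   | Delta | cat | doctor | coffee
  2   | Gamma | bird | engineer | tea
  3   | Alpha | fish | lawyer | water
  4   | Beta | horse | artist | milk
  5   | Epsilon | dog | teacher | juice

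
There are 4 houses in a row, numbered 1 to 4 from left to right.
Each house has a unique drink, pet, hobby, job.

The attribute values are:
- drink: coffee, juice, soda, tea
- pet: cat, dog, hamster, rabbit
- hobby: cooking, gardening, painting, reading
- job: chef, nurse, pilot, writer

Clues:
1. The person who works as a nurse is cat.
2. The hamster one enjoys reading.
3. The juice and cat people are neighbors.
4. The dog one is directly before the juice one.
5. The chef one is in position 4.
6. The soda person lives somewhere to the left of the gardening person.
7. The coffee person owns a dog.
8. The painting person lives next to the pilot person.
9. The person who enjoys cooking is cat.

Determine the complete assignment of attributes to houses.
Solution:

House | Drink | Pet | Hobby | Job
---------------------------------
  1   | coffee | dog | painting | writer
  2   | juice | hamster | reading | pilot
  3   | soda | cat | cooking | nurse
  4   | tea | rabbit | gardening | chef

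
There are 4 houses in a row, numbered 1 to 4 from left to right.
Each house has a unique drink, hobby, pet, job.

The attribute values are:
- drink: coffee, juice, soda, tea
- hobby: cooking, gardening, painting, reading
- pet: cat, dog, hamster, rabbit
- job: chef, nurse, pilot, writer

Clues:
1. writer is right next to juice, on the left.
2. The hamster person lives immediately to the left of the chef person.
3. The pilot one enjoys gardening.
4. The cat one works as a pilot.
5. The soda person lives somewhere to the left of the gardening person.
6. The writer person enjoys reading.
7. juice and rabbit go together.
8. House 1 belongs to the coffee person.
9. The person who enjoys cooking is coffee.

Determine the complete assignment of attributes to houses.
Solution:

House | Drink | Hobby | Pet | Job
---------------------------------
  1   | coffee | cooking | dog | nurse
  2   | soda | reading | hamster | writer
  3   | juice | painting | rabbit | chef
  4   | tea | gardening | cat | pilot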